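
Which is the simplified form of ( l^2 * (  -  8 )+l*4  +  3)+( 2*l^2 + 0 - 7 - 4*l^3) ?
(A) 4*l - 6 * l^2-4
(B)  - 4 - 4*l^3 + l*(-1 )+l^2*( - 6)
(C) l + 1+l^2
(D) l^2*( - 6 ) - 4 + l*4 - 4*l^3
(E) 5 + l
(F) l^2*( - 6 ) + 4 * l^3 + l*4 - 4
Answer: D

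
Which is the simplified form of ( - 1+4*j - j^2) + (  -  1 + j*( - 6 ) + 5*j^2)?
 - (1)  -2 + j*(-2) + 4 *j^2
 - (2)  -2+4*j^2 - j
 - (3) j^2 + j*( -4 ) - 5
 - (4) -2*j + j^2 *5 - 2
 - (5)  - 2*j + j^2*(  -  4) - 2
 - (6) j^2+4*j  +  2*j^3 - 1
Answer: 1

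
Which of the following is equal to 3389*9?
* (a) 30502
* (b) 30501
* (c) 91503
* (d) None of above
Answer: b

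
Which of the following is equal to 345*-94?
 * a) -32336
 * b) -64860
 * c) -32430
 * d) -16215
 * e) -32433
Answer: c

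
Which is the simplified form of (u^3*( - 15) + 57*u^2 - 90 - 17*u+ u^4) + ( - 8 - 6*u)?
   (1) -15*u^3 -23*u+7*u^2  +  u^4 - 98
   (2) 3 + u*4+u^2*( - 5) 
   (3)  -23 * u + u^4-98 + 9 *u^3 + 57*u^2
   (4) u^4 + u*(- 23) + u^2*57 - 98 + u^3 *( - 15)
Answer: 4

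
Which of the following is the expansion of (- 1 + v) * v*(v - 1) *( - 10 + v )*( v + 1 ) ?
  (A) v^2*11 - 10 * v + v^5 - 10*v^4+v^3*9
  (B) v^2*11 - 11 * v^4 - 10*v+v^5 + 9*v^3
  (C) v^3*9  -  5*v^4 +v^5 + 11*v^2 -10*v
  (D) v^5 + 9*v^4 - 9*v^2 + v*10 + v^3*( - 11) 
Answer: B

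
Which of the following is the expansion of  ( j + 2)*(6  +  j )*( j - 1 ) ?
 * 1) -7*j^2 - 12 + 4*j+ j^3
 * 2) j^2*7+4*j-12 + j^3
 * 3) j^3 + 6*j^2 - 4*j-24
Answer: 2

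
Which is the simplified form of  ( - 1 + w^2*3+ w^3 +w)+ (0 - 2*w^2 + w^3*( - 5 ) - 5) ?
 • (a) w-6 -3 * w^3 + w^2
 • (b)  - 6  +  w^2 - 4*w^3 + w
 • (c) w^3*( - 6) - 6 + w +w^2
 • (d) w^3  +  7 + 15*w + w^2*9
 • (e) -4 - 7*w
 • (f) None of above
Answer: b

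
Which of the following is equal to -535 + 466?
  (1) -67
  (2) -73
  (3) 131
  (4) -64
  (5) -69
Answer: 5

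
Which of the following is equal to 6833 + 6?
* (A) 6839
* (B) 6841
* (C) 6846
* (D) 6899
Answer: A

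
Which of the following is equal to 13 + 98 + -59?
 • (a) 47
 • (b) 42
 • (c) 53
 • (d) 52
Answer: d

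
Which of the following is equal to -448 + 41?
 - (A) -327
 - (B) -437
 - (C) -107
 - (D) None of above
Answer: D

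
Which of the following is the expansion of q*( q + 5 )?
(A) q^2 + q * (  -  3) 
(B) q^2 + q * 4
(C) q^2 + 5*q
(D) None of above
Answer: C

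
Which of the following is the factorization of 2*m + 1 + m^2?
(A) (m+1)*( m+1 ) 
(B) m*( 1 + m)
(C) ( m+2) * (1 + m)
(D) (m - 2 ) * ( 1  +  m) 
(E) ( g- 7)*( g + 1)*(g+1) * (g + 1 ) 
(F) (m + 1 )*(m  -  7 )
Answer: A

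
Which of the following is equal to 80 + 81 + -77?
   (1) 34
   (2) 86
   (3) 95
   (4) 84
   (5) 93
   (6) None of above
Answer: 4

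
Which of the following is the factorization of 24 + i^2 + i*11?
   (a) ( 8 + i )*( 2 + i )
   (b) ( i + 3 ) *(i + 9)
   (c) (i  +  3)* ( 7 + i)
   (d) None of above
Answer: d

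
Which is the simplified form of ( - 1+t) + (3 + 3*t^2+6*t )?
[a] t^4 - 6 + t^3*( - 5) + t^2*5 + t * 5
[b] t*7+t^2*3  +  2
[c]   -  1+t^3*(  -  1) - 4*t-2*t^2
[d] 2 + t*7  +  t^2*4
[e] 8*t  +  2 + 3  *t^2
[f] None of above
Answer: b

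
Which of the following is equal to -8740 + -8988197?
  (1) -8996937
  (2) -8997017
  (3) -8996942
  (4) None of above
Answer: 1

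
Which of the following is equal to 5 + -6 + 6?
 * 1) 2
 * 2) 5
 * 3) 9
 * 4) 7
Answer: 2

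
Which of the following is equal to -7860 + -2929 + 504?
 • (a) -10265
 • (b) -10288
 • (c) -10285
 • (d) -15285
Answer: c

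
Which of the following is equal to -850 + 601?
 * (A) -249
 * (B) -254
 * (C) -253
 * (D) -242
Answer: A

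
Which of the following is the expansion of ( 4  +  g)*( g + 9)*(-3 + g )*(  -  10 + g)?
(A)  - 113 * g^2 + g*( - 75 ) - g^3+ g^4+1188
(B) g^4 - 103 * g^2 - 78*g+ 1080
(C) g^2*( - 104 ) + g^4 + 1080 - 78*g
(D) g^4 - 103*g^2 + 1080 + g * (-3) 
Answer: B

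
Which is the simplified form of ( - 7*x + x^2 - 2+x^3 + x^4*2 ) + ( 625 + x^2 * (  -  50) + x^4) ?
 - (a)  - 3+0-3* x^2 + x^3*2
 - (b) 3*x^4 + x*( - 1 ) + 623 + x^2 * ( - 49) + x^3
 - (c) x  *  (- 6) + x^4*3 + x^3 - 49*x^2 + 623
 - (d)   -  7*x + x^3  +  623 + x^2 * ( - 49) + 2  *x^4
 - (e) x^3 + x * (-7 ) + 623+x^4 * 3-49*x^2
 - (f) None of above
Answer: e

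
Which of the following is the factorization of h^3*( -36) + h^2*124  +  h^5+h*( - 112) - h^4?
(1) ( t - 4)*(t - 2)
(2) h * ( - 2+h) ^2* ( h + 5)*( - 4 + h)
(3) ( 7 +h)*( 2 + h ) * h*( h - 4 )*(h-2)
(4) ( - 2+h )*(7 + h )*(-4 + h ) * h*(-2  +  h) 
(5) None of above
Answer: 4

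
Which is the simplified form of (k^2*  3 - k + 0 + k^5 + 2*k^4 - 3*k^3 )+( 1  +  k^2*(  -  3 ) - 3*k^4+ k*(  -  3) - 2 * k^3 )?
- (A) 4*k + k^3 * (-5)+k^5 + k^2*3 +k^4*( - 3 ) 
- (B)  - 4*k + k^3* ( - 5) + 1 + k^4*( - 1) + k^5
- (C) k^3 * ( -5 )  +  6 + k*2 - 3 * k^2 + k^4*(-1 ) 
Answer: B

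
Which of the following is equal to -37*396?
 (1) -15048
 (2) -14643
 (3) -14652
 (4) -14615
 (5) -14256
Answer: 3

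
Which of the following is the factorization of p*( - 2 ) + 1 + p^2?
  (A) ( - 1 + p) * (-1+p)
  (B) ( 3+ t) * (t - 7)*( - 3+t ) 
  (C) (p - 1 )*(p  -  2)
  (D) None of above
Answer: A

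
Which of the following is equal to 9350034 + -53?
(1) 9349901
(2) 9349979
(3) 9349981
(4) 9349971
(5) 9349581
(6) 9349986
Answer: 3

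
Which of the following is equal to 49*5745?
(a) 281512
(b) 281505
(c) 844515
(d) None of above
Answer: b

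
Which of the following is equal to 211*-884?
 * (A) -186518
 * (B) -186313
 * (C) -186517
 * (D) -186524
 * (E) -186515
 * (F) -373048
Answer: D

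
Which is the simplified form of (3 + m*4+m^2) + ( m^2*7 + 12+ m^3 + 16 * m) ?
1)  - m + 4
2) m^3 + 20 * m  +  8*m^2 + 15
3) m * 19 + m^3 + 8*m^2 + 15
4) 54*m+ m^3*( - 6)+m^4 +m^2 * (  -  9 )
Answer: 2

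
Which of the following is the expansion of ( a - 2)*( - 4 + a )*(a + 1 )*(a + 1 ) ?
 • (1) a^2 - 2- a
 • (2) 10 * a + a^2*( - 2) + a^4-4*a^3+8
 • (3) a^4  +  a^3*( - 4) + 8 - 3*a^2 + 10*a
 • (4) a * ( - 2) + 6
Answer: 3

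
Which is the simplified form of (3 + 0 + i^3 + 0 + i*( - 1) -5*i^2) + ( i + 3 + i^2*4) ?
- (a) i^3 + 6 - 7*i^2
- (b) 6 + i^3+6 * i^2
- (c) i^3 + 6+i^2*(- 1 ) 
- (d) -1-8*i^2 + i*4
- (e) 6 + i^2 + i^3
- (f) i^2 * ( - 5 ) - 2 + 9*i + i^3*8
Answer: c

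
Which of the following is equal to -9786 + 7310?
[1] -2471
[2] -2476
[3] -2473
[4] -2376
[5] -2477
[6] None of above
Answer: 2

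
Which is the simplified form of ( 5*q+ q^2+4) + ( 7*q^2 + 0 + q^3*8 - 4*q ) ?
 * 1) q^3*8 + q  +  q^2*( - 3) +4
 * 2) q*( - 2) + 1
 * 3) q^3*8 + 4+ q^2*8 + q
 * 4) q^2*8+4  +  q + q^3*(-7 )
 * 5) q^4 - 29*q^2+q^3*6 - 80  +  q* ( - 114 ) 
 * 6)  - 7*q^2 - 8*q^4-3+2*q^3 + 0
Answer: 3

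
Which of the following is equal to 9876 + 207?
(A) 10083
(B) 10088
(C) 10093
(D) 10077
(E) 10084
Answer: A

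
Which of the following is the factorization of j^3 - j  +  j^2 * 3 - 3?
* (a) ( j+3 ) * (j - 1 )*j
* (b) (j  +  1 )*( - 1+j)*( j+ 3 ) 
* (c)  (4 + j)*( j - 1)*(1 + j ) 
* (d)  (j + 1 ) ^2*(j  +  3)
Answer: b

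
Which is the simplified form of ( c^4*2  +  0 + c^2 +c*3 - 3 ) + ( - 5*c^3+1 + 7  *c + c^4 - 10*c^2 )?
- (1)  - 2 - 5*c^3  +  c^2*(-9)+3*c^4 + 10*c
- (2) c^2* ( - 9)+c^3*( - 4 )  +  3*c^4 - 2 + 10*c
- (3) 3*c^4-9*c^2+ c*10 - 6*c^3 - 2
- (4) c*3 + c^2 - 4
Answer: 1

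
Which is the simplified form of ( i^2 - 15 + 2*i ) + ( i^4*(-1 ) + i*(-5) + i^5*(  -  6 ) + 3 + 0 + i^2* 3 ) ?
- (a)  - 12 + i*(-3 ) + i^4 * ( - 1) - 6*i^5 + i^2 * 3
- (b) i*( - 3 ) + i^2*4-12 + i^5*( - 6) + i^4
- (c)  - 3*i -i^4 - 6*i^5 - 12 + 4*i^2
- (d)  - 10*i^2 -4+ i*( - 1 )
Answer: c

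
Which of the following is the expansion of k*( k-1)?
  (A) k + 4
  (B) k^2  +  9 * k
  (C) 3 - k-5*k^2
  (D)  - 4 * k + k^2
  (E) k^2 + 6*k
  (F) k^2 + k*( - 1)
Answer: F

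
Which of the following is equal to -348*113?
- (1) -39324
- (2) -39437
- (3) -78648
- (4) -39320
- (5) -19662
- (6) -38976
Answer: 1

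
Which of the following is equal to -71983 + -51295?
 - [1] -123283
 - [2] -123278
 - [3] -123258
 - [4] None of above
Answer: 2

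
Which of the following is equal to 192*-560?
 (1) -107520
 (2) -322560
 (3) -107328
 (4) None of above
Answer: 1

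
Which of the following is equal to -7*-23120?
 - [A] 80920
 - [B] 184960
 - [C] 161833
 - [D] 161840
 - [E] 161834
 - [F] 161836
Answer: D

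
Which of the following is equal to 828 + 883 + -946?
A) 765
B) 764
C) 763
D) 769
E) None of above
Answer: A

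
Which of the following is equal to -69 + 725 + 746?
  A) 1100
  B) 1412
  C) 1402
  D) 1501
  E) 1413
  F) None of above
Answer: C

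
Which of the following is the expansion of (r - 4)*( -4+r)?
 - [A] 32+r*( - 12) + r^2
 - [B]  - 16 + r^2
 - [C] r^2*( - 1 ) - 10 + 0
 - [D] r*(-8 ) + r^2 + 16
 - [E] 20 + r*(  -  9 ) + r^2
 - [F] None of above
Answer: D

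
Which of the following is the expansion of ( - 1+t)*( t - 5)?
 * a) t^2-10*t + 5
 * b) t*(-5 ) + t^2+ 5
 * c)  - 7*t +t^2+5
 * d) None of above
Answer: d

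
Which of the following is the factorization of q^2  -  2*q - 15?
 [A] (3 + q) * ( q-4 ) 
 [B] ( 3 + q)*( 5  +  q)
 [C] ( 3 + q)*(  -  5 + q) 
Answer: C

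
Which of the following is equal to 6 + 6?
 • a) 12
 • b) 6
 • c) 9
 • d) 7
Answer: a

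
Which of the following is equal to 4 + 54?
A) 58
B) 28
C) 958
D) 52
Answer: A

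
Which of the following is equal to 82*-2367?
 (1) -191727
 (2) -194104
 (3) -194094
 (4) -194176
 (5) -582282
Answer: 3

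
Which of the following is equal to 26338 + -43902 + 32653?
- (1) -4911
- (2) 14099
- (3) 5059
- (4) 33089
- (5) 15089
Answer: 5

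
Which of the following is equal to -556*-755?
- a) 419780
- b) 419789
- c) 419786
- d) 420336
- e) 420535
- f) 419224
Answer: a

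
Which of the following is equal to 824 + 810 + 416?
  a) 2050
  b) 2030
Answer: a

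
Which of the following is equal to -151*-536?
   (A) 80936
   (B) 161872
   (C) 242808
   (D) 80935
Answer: A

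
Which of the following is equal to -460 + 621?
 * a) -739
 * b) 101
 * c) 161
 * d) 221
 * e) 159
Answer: c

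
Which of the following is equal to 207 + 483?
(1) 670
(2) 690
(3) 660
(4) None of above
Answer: 2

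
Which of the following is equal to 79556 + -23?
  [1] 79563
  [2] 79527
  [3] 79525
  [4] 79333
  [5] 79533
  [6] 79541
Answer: 5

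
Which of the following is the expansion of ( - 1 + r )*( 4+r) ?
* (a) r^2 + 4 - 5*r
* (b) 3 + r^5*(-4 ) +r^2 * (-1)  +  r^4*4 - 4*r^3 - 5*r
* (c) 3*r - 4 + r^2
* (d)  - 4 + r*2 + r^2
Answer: c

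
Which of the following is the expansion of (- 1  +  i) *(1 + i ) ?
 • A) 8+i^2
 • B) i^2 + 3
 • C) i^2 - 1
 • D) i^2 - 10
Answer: C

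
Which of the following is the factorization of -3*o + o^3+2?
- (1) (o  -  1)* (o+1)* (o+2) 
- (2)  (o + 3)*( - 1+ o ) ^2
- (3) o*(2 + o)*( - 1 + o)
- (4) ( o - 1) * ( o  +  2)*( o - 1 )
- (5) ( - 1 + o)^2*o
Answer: 4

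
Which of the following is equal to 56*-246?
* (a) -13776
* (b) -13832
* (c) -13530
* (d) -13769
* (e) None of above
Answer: a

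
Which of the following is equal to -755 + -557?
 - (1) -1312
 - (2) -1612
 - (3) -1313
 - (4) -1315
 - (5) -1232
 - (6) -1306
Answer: 1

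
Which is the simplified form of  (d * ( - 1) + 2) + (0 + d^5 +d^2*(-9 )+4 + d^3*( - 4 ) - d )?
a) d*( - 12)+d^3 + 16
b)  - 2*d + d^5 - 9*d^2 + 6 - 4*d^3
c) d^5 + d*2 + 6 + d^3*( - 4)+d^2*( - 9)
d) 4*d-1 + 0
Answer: b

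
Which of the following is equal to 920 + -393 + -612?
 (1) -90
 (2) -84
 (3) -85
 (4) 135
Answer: 3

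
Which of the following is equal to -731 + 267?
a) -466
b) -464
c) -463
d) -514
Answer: b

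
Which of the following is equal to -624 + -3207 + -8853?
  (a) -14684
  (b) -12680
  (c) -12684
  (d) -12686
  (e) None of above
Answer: c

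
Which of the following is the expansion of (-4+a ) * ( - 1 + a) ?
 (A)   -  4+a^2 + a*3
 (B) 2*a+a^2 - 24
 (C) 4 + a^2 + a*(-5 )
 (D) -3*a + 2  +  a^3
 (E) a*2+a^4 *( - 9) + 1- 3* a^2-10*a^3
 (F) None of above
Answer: C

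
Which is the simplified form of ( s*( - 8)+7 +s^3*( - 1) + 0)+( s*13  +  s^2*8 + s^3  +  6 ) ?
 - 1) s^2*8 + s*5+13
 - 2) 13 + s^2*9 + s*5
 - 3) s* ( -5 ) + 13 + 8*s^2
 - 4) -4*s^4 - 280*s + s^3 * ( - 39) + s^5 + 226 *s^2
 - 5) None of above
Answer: 1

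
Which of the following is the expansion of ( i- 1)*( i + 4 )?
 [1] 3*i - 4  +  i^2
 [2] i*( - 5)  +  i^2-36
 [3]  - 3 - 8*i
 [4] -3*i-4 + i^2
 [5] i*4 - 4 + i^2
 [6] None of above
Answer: 1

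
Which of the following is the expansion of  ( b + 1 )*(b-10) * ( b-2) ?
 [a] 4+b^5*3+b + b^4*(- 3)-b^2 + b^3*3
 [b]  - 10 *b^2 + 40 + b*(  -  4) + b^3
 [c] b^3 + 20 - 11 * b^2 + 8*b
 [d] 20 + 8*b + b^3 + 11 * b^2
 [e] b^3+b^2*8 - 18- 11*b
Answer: c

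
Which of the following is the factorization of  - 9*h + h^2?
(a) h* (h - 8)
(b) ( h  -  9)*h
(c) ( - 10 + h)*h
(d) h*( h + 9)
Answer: b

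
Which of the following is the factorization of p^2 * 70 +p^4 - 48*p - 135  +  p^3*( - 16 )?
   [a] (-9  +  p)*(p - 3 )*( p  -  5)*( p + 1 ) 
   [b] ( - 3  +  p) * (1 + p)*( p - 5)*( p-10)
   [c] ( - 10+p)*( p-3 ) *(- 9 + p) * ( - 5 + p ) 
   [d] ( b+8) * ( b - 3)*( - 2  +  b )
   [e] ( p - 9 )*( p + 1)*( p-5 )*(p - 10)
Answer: a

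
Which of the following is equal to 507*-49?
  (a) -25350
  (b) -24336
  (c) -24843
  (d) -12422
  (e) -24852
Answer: c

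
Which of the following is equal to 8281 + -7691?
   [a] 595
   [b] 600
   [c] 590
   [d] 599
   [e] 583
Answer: c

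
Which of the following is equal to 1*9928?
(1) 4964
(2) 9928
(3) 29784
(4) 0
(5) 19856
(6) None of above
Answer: 2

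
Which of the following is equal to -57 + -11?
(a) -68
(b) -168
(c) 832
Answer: a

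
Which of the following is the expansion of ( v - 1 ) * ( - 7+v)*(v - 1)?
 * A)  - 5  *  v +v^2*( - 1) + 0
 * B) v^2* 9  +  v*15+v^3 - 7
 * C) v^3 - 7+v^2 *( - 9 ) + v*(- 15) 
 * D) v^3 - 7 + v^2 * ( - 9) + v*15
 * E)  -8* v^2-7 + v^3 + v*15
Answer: D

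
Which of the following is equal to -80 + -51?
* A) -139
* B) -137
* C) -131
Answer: C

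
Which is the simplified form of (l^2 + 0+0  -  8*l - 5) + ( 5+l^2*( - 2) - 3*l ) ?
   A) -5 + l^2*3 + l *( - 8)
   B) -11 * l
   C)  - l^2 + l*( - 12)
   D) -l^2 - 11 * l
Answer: D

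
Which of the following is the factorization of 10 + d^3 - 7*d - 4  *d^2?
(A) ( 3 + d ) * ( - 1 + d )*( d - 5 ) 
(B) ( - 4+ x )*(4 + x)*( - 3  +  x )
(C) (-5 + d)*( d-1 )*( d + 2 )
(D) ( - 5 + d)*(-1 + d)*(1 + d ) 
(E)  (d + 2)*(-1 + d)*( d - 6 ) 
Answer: C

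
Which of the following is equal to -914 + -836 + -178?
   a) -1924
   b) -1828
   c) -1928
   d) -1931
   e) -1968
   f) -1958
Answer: c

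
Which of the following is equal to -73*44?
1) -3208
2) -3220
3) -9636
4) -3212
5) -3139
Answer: 4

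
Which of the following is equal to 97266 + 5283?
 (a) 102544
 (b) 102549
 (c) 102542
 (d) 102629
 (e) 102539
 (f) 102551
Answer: b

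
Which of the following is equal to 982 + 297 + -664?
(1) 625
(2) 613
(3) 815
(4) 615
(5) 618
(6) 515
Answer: 4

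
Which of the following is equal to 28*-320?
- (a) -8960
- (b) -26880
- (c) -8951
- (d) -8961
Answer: a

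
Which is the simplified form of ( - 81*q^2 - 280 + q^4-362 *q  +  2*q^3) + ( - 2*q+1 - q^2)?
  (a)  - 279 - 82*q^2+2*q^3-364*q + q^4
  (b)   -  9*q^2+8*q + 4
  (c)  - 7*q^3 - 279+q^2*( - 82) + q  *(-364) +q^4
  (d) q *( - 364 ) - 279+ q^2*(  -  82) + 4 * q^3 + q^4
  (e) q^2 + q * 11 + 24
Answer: a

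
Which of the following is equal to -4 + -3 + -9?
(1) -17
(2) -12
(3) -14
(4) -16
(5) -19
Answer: 4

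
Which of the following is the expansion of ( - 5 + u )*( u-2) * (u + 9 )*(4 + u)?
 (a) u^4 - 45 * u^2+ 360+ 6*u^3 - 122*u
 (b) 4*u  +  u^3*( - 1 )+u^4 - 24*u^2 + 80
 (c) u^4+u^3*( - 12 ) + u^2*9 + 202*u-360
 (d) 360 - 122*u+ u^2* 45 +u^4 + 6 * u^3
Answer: a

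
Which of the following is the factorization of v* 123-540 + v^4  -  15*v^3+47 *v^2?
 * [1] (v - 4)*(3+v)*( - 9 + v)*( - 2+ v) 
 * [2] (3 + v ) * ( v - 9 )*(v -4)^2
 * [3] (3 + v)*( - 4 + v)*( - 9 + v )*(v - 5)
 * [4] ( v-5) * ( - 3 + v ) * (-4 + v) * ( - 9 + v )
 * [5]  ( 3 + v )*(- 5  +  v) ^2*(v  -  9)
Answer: 3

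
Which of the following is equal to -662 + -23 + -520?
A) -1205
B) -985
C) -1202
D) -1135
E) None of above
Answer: A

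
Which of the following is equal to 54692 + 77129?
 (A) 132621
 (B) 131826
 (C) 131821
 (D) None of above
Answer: C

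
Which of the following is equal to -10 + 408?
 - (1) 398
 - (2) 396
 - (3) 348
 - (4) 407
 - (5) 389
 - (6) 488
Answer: 1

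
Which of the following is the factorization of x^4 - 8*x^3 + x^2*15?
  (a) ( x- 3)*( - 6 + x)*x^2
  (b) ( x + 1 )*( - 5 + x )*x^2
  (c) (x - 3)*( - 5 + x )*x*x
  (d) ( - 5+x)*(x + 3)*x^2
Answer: c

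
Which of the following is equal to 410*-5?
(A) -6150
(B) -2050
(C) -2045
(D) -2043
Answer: B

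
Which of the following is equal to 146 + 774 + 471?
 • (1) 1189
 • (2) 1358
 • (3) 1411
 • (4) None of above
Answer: 4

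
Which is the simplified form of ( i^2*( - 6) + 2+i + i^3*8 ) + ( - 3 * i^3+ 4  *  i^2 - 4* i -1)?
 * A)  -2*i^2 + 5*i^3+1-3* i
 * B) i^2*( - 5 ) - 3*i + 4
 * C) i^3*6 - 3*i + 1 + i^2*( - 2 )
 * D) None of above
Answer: A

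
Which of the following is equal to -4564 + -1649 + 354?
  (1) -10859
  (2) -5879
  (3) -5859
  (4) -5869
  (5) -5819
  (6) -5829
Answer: 3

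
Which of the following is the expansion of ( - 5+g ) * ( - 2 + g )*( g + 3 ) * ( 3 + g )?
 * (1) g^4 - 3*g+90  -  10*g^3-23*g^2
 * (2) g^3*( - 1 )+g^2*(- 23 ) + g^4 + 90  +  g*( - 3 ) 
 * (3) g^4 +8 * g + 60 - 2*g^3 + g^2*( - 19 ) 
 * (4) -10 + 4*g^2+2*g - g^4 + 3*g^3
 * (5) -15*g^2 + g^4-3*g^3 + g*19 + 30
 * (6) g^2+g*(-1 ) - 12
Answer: 2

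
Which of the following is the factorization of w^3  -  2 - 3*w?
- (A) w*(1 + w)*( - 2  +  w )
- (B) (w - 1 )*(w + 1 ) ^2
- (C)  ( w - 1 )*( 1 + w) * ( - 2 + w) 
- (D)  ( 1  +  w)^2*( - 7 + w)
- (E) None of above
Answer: E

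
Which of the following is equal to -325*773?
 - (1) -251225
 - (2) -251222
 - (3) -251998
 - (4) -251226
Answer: 1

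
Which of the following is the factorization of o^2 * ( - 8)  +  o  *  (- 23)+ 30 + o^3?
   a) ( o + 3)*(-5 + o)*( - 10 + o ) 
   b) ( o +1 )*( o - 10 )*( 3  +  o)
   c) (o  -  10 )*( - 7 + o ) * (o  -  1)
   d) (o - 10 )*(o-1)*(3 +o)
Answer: d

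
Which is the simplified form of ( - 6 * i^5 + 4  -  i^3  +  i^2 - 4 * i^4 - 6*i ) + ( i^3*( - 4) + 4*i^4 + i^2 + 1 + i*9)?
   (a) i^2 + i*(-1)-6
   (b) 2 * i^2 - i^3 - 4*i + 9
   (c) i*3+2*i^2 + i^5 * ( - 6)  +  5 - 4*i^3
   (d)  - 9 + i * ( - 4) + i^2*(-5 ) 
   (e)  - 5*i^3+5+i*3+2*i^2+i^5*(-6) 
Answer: e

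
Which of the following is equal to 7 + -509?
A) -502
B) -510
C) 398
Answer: A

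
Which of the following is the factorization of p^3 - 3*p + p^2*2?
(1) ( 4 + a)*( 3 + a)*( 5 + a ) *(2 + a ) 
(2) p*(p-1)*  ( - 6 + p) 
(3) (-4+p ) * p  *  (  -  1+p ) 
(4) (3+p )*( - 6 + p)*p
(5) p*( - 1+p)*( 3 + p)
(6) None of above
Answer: 5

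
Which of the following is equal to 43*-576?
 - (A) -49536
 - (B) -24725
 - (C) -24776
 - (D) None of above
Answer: D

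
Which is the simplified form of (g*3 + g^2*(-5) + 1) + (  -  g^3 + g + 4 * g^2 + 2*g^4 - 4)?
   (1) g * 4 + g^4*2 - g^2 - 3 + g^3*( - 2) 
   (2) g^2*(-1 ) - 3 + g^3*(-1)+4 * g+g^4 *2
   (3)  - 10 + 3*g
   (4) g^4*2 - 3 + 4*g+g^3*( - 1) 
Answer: 2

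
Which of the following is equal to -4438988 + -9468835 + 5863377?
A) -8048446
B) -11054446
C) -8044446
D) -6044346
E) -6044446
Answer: C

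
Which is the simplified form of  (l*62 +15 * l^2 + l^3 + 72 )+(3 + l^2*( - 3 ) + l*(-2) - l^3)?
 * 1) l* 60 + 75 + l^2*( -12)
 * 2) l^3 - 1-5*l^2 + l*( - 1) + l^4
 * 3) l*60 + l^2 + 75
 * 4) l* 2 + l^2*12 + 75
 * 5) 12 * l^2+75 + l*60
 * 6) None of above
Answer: 5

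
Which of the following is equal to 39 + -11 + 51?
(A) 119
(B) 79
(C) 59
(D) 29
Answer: B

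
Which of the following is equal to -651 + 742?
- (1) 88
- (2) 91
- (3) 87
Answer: 2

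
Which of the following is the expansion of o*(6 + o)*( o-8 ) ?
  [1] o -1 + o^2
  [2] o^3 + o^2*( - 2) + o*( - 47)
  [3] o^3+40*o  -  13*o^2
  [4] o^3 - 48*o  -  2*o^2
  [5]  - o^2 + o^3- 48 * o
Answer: 4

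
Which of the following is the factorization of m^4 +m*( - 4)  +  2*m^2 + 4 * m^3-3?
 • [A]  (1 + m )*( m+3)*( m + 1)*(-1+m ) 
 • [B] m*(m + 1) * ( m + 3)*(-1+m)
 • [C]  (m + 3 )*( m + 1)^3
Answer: A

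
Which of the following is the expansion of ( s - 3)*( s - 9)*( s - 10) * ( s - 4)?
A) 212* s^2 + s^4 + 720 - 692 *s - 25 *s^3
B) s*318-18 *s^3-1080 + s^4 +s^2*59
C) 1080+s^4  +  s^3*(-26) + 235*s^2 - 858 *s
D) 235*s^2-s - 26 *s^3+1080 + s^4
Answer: C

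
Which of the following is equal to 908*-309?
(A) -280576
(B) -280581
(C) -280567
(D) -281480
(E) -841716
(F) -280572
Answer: F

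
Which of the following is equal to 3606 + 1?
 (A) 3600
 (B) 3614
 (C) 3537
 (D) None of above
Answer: D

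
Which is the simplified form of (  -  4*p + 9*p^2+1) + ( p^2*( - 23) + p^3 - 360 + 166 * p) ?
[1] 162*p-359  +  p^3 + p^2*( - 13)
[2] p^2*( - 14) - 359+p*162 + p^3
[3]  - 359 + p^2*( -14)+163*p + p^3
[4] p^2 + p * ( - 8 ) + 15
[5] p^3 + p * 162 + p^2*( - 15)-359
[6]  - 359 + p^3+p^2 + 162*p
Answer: 2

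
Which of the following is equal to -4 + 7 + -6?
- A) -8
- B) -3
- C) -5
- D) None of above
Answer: B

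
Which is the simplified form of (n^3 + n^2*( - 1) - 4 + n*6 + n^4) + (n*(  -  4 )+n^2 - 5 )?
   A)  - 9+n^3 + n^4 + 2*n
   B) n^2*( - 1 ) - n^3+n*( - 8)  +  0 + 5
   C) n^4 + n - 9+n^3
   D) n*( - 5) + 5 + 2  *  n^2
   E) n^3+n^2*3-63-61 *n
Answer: A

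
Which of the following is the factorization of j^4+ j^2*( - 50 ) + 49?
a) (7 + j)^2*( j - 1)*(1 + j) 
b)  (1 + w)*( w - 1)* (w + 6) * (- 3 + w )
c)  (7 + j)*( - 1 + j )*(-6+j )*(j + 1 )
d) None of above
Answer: d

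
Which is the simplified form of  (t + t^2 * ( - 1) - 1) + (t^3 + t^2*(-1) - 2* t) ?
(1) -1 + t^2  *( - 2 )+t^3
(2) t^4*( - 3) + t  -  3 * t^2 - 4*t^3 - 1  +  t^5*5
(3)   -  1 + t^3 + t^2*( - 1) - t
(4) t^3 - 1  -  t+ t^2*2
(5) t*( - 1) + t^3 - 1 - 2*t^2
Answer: 5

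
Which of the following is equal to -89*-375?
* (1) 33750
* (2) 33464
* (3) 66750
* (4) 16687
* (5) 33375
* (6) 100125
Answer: 5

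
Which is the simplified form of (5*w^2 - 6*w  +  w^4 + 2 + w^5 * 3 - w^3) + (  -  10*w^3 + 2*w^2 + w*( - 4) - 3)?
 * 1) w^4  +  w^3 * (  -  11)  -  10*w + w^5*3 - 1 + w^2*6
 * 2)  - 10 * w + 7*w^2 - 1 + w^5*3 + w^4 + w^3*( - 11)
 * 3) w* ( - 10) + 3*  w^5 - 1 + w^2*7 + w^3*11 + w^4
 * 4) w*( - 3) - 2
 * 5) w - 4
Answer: 2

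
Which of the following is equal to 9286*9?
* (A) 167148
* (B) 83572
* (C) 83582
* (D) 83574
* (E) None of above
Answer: D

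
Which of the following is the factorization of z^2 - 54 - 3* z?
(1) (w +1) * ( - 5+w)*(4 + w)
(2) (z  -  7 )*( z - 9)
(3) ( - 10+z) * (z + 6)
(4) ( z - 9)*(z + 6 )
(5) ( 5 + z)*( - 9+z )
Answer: 4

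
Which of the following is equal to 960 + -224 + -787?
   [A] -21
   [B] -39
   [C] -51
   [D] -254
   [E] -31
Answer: C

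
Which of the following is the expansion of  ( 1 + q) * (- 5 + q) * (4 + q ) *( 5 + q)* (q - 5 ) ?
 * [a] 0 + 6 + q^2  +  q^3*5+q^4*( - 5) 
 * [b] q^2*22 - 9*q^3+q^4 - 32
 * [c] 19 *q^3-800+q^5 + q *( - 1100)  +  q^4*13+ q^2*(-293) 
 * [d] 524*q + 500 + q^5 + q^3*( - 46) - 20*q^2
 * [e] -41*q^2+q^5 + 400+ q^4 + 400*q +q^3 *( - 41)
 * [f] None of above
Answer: f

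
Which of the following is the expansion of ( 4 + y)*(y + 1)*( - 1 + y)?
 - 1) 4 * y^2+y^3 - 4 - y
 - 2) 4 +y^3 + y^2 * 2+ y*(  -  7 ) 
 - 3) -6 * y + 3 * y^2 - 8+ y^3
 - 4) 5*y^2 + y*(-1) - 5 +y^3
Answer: 1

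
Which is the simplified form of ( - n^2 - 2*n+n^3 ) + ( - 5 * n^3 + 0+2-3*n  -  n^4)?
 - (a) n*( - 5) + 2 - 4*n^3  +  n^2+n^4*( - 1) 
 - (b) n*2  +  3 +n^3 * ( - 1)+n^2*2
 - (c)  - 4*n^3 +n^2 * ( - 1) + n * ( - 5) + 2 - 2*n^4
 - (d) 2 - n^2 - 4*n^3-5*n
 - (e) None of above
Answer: e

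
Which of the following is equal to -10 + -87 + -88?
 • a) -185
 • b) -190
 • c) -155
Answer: a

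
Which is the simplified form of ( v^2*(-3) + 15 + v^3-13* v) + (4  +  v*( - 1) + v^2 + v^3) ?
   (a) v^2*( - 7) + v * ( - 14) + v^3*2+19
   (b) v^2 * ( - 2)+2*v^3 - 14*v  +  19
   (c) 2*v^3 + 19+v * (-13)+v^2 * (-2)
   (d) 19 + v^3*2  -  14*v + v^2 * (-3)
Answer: b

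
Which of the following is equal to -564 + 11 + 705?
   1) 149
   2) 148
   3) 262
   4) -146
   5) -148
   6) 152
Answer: 6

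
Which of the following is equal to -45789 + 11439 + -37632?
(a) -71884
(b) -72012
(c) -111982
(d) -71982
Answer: d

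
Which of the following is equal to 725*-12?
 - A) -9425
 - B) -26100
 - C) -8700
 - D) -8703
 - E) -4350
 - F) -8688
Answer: C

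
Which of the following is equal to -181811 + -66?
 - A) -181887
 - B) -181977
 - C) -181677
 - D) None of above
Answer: D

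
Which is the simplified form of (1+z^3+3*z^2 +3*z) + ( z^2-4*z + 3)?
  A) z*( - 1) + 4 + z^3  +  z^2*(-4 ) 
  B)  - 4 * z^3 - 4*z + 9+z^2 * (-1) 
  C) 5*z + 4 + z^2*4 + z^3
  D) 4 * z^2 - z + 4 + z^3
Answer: D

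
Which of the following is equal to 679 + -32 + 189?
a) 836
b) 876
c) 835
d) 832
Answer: a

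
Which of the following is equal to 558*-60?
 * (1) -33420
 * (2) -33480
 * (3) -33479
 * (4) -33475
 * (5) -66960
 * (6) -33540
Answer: 2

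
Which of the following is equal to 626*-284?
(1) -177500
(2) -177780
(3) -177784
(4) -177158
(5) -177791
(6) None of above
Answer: 3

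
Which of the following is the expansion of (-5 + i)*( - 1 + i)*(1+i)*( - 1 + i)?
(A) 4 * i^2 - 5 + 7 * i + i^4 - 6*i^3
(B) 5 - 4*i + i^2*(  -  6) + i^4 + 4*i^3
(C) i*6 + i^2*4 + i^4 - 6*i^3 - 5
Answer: C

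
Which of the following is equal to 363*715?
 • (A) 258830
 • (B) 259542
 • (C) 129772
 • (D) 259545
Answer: D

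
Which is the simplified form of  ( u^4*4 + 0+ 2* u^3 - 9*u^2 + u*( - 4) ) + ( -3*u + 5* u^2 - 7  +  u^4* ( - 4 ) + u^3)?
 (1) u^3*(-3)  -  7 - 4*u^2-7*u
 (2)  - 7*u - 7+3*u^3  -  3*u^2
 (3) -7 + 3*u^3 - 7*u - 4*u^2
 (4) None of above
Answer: 3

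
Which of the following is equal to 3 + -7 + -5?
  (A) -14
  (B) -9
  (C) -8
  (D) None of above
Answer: B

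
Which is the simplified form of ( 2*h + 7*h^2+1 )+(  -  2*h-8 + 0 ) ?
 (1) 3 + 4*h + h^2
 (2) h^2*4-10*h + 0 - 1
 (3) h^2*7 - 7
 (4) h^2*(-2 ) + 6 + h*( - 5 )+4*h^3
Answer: 3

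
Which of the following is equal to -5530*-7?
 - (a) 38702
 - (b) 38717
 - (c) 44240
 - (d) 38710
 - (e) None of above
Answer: d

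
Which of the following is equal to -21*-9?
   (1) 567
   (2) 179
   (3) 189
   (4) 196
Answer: 3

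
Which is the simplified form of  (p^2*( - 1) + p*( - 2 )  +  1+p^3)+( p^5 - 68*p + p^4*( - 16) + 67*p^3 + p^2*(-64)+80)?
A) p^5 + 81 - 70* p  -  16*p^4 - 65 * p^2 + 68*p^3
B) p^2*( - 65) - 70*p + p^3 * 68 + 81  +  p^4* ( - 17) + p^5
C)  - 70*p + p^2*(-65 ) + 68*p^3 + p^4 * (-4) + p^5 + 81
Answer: A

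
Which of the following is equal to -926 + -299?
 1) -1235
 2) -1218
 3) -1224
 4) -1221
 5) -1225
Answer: 5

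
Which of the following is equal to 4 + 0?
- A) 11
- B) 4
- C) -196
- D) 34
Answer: B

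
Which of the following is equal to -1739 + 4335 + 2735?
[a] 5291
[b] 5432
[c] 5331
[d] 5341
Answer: c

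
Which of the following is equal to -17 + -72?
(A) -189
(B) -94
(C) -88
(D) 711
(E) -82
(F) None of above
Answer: F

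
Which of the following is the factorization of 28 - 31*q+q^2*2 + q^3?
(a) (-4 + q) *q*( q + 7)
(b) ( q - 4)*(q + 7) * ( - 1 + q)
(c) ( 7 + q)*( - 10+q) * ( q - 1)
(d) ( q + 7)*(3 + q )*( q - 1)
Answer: b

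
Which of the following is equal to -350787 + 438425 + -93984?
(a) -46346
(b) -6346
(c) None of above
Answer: b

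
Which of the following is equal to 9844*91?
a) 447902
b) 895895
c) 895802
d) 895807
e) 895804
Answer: e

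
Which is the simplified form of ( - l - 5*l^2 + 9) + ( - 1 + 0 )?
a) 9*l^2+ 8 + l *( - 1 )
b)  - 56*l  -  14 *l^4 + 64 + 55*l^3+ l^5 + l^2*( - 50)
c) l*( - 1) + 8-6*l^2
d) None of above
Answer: d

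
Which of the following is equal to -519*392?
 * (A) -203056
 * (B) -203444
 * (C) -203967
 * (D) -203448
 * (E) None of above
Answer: D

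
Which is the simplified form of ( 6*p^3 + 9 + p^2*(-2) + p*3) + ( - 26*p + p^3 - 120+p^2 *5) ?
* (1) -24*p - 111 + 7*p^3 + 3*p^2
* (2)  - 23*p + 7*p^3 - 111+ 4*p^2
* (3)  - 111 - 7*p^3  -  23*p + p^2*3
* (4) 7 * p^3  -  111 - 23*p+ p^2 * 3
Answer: 4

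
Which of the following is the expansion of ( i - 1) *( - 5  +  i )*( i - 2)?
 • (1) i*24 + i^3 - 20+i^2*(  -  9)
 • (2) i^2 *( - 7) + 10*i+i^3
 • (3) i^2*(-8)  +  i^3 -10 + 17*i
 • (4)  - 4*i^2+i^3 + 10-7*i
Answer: 3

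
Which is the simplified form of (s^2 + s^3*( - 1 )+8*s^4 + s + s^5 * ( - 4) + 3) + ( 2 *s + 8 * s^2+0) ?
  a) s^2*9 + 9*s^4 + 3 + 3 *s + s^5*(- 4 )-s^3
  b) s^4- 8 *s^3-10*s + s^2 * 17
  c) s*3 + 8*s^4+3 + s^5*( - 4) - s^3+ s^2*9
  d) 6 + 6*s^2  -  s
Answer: c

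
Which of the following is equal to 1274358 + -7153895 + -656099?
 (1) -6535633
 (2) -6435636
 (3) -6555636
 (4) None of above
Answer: 4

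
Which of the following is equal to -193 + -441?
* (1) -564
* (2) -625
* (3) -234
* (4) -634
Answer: 4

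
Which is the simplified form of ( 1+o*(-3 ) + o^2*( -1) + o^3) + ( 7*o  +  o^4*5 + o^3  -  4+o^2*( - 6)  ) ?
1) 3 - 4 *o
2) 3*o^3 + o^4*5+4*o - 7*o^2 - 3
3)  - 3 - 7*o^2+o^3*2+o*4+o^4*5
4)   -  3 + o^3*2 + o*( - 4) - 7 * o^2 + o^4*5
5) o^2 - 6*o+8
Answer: 3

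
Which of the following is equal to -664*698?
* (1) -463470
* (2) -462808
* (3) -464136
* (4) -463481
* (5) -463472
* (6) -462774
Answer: 5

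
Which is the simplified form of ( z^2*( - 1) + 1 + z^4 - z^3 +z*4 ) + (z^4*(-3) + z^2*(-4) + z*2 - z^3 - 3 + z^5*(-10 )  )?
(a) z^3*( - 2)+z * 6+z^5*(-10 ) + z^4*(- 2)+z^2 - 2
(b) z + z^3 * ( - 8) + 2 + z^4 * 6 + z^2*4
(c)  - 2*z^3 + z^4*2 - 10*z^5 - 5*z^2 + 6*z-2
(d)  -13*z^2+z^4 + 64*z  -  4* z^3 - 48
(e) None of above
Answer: e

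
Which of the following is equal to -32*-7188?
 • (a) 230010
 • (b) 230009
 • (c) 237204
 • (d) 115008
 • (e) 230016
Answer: e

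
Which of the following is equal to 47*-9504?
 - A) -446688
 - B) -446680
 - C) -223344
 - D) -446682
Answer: A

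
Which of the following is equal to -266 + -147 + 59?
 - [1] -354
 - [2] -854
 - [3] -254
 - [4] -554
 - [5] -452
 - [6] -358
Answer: 1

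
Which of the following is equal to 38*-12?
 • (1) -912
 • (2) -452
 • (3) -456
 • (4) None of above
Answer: 3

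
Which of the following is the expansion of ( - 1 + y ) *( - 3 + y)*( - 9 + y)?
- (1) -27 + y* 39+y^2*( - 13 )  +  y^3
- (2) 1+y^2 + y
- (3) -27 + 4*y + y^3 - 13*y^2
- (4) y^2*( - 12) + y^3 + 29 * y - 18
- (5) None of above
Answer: 1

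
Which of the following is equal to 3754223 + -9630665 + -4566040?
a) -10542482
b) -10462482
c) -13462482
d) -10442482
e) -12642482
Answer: d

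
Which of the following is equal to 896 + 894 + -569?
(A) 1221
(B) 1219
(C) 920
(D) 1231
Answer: A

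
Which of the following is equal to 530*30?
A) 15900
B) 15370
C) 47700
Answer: A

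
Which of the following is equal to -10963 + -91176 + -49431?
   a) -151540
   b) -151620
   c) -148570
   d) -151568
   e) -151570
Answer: e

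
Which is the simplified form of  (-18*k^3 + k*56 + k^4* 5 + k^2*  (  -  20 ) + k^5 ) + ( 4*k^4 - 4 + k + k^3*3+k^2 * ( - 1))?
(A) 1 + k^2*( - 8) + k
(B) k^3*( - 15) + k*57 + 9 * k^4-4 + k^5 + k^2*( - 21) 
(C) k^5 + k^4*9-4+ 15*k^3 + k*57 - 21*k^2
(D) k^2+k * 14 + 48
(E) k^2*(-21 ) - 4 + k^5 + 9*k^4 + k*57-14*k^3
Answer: B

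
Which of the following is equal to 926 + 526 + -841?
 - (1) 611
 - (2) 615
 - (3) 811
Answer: 1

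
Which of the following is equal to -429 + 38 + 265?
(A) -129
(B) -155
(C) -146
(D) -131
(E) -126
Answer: E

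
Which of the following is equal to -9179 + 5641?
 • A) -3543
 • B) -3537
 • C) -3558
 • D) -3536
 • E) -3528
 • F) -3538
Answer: F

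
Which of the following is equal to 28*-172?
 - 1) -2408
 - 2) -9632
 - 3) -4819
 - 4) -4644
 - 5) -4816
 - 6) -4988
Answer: 5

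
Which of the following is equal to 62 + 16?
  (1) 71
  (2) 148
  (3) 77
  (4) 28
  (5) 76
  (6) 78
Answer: 6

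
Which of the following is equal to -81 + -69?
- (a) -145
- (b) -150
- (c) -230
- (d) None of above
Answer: b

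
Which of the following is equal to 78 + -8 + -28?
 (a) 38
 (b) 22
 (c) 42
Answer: c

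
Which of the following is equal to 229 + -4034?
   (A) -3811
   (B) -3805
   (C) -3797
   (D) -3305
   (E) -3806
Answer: B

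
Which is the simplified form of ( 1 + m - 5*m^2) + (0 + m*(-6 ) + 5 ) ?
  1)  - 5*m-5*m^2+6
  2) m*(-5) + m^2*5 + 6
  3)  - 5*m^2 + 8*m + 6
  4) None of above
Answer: 1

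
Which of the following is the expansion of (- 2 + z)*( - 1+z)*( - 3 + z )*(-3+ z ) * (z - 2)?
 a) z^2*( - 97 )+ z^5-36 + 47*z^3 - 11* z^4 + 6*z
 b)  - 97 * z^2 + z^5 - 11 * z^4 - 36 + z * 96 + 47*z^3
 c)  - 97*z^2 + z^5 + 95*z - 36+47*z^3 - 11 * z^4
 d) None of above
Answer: b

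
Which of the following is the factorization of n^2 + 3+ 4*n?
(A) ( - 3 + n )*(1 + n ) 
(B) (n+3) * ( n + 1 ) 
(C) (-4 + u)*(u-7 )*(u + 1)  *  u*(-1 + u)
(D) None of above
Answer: B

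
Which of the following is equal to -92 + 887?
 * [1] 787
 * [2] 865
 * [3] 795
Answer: 3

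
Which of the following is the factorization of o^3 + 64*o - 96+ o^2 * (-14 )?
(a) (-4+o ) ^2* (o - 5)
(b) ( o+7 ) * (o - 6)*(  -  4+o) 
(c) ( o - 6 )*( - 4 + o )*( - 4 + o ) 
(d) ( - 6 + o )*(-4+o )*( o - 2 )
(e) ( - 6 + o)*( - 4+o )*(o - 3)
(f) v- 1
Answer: c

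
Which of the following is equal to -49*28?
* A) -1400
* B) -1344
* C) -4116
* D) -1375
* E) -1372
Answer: E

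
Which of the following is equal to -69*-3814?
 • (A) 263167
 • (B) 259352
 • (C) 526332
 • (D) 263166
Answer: D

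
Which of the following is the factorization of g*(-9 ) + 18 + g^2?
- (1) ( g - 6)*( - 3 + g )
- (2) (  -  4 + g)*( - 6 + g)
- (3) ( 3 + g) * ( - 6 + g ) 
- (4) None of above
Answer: 1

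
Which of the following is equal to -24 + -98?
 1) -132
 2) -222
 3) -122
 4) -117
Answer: 3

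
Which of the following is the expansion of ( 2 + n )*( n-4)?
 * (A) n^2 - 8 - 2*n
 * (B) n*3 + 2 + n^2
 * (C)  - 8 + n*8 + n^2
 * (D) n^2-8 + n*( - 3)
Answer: A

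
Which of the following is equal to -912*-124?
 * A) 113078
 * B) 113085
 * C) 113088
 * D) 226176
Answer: C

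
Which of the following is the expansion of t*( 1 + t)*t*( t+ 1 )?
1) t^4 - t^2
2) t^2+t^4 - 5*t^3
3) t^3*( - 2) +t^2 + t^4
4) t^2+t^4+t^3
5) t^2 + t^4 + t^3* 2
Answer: 5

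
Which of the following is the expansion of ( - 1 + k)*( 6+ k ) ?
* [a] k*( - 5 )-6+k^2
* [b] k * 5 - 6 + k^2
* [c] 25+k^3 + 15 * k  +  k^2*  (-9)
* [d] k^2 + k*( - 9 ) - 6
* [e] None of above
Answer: b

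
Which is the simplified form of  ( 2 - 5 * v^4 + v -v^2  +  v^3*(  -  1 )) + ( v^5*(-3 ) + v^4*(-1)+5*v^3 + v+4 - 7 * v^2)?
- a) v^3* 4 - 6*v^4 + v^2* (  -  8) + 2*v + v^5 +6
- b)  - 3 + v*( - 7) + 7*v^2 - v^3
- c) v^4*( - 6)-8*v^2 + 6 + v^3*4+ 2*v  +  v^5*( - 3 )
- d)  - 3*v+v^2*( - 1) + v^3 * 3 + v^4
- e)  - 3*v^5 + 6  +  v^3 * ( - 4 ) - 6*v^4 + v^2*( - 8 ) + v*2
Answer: c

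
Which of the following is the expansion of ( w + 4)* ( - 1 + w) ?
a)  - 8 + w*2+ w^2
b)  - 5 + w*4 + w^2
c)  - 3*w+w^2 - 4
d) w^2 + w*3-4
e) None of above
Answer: d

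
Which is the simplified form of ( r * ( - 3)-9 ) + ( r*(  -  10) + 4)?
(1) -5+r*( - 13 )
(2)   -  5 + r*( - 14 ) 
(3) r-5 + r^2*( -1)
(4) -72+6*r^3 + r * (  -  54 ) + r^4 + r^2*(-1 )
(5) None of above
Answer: 1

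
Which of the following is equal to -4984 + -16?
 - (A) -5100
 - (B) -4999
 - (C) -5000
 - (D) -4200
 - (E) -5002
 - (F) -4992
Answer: C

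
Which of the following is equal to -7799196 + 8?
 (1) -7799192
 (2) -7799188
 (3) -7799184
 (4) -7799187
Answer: 2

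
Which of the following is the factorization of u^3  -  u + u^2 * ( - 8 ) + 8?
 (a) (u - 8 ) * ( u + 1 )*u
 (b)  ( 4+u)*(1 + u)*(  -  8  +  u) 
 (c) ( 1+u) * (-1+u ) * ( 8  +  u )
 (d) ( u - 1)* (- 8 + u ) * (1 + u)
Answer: d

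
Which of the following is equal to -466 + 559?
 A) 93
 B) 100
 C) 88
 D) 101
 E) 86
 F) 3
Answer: A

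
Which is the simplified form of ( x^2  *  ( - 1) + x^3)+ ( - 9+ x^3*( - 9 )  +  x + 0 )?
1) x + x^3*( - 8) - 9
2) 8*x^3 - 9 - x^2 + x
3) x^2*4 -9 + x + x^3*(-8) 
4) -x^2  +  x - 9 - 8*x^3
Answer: 4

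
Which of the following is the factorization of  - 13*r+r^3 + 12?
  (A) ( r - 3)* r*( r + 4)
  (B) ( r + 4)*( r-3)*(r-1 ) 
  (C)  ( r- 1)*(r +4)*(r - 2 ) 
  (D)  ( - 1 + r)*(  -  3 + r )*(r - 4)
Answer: B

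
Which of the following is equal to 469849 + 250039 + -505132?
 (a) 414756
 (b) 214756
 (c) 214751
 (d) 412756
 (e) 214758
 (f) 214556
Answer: b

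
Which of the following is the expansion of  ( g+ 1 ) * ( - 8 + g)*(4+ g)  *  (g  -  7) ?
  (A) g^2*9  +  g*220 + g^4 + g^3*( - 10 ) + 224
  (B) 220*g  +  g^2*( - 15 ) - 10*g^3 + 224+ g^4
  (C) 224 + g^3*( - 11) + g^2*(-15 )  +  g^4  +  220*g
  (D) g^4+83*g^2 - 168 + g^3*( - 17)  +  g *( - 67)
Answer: B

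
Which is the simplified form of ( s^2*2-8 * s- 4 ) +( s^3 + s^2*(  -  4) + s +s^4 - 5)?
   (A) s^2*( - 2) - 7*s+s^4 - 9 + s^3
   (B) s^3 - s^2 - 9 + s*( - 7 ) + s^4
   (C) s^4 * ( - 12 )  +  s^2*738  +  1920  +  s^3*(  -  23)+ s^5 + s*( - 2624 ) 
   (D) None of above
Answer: A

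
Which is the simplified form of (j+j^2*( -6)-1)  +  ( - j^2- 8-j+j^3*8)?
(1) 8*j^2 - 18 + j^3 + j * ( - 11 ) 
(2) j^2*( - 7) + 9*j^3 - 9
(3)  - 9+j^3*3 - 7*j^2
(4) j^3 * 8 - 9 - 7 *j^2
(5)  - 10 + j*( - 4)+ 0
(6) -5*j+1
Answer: 4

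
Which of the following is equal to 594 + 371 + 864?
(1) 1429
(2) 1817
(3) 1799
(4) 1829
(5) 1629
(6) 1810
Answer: 4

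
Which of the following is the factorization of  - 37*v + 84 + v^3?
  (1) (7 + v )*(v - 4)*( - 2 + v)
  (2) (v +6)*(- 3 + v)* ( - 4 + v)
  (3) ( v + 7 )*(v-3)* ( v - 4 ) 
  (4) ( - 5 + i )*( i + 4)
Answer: 3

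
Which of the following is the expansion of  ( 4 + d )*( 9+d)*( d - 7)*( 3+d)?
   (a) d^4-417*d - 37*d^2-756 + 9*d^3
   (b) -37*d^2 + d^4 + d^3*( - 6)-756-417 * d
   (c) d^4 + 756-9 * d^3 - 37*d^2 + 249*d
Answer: a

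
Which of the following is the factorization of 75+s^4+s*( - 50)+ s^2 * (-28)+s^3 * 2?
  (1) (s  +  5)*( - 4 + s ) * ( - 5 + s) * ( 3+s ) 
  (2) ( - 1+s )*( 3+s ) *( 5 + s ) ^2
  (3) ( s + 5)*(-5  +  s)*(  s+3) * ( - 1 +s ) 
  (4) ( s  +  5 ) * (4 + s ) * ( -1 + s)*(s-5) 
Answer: 3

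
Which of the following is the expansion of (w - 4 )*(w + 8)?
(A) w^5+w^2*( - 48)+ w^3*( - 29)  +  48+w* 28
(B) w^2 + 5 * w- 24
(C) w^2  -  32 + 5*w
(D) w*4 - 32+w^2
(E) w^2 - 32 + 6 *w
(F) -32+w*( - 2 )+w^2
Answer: D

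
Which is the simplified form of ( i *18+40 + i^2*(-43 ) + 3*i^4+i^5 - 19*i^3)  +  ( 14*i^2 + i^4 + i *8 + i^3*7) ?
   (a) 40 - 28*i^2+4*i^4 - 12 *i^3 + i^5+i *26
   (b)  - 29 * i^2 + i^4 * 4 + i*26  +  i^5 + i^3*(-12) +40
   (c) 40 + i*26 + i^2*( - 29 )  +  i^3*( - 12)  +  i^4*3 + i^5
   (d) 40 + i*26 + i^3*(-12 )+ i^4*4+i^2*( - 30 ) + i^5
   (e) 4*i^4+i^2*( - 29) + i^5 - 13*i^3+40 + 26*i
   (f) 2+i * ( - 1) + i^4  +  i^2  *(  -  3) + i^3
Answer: b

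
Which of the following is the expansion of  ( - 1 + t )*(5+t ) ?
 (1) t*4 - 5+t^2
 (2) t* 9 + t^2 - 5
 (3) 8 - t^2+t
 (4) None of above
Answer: 1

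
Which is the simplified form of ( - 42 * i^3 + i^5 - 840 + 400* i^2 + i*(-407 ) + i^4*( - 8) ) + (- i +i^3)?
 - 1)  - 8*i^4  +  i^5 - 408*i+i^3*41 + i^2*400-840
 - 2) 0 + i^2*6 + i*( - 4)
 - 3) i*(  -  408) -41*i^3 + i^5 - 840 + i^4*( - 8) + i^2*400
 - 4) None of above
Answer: 3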